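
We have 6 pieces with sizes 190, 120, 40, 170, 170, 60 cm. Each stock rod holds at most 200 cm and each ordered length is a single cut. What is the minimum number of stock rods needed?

5

Total = 190 + 170 + 170 + 120 + 60 + 40 = 750 cm.
Lower bound: ⌈750/200⌉ = 4 stock rods.
A packing using 5 stock rods:
  stock rod 1: 190 = 190
  stock rod 2: 170 = 170
  stock rod 3: 170 = 170
  stock rod 4: 120 + 60 = 180
  stock rod 5: 40 = 40
No arrangement into 4 stock rods stays within capacity, so 5 is optimal.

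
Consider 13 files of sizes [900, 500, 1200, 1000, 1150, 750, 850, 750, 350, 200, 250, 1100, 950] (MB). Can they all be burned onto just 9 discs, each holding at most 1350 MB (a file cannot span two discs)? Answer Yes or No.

Yes

A valid assignment using 9 discs:
  disc 1: 1200 = 1200
  disc 2: 1150 + 200 = 1350
  disc 3: 1100 + 250 = 1350
  disc 4: 1000 + 350 = 1350
  disc 5: 950 = 950
  disc 6: 900 = 900
  disc 7: 850 + 500 = 1350
  disc 8: 750 = 750
  disc 9: 750 = 750
Every load is within 1350 MB, so 9 discs suffice.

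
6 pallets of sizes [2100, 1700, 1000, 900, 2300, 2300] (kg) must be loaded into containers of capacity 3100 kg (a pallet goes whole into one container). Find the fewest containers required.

Total = 2300 + 2300 + 2100 + 1700 + 1000 + 900 = 10300 kg.
Lower bound: ⌈10300/3100⌉ = 4 containers.
A packing using 4 containers:
  container 1: 2300 = 2300
  container 2: 2300 = 2300
  container 3: 2100 + 1000 = 3100
  container 4: 1700 + 900 = 2600
This matches the lower bound, so 4 is optimal.

4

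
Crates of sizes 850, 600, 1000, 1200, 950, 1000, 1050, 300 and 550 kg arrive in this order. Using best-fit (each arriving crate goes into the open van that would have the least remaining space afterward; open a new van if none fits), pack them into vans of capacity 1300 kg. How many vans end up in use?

7

  850 → van 1 (new)  [load 850/1300]
  600 → van 2 (new)  [load 600/1300]
  1000 → van 3 (new)  [load 1000/1300]
  1200 → van 4 (new)  [load 1200/1300]
  950 → van 5 (new)  [load 950/1300]
  1000 → van 6 (new)  [load 1000/1300]
  1050 → van 7 (new)  [load 1050/1300]
  300 → van 3  [load 1300/1300]
  550 → van 2  [load 1150/1300]
7 vans opened.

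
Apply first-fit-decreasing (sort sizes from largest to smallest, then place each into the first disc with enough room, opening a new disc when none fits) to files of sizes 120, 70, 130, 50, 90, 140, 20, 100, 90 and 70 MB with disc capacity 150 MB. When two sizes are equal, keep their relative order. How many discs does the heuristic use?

Sorted descending: 140, 130, 120, 100, 90, 90, 70, 70, 50, 20.
  140 → disc 1 (new)  [load 140/150]
  130 → disc 2 (new)  [load 130/150]
  120 → disc 3 (new)  [load 120/150]
  100 → disc 4 (new)  [load 100/150]
  90 → disc 5 (new)  [load 90/150]
  90 → disc 6 (new)  [load 90/150]
  70 → disc 7 (new)  [load 70/150]
  70 → disc 7  [load 140/150]
  50 → disc 4  [load 150/150]
  20 → disc 2  [load 150/150]
7 discs opened.

7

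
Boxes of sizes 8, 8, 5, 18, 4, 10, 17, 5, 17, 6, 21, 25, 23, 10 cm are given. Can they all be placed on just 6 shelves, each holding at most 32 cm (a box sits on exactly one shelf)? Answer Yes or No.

Yes

A valid assignment using 6 shelves:
  shelf 1: 25 + 6 = 31
  shelf 2: 23 + 8 = 31
  shelf 3: 21 + 10 = 31
  shelf 4: 18 + 10 + 4 = 32
  shelf 5: 17 + 8 + 5 = 30
  shelf 6: 17 + 5 = 22
Every load is within 32 cm, so 6 shelves suffice.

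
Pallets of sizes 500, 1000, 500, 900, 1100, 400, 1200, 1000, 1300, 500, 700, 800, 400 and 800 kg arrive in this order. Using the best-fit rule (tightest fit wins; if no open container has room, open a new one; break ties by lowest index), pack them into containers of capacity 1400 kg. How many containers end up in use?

  500 → container 1 (new)  [load 500/1400]
  1000 → container 2 (new)  [load 1000/1400]
  500 → container 1  [load 1000/1400]
  900 → container 3 (new)  [load 900/1400]
  1100 → container 4 (new)  [load 1100/1400]
  400 → container 1  [load 1400/1400]
  1200 → container 5 (new)  [load 1200/1400]
  1000 → container 6 (new)  [load 1000/1400]
  1300 → container 7 (new)  [load 1300/1400]
  500 → container 3  [load 1400/1400]
  700 → container 8 (new)  [load 700/1400]
  800 → container 9 (new)  [load 800/1400]
  400 → container 2  [load 1400/1400]
  800 → container 10 (new)  [load 800/1400]
10 containers opened.

10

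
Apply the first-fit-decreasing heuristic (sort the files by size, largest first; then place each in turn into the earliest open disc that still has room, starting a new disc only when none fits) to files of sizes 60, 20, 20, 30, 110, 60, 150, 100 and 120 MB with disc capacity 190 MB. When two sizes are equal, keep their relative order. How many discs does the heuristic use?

4

Sorted descending: 150, 120, 110, 100, 60, 60, 30, 20, 20.
  150 → disc 1 (new)  [load 150/190]
  120 → disc 2 (new)  [load 120/190]
  110 → disc 3 (new)  [load 110/190]
  100 → disc 4 (new)  [load 100/190]
  60 → disc 2  [load 180/190]
  60 → disc 3  [load 170/190]
  30 → disc 1  [load 180/190]
  20 → disc 3  [load 190/190]
  20 → disc 4  [load 120/190]
4 discs opened.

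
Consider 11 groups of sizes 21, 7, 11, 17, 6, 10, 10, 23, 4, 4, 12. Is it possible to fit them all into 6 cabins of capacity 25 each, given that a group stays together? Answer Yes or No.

A valid assignment using 6 cabins:
  cabin 1: 23 = 23
  cabin 2: 21 + 4 = 25
  cabin 3: 17 + 7 = 24
  cabin 4: 12 + 11 = 23
  cabin 5: 10 + 10 + 4 = 24
  cabin 6: 6 = 6
Every load is within 25, so 6 cabins suffice.

Yes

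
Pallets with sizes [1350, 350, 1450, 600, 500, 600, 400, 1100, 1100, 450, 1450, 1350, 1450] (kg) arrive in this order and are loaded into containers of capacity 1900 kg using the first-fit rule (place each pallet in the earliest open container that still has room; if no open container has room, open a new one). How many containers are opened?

8

  1350 → container 1 (new)  [load 1350/1900]
  350 → container 1  [load 1700/1900]
  1450 → container 2 (new)  [load 1450/1900]
  600 → container 3 (new)  [load 600/1900]
  500 → container 3  [load 1100/1900]
  600 → container 3  [load 1700/1900]
  400 → container 2  [load 1850/1900]
  1100 → container 4 (new)  [load 1100/1900]
  1100 → container 5 (new)  [load 1100/1900]
  450 → container 4  [load 1550/1900]
  1450 → container 6 (new)  [load 1450/1900]
  1350 → container 7 (new)  [load 1350/1900]
  1450 → container 8 (new)  [load 1450/1900]
8 containers opened.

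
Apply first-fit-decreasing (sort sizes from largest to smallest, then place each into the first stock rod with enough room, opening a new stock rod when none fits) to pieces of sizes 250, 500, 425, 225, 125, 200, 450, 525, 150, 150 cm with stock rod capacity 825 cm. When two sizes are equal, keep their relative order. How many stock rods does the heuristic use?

4

Sorted descending: 525, 500, 450, 425, 250, 225, 200, 150, 150, 125.
  525 → stock rod 1 (new)  [load 525/825]
  500 → stock rod 2 (new)  [load 500/825]
  450 → stock rod 3 (new)  [load 450/825]
  425 → stock rod 4 (new)  [load 425/825]
  250 → stock rod 1  [load 775/825]
  225 → stock rod 2  [load 725/825]
  200 → stock rod 3  [load 650/825]
  150 → stock rod 3  [load 800/825]
  150 → stock rod 4  [load 575/825]
  125 → stock rod 4  [load 700/825]
4 stock rods opened.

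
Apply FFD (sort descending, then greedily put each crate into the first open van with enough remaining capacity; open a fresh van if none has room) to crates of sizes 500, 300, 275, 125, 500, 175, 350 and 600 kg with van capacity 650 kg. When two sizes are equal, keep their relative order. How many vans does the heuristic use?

5

Sorted descending: 600, 500, 500, 350, 300, 275, 175, 125.
  600 → van 1 (new)  [load 600/650]
  500 → van 2 (new)  [load 500/650]
  500 → van 3 (new)  [load 500/650]
  350 → van 4 (new)  [load 350/650]
  300 → van 4  [load 650/650]
  275 → van 5 (new)  [load 275/650]
  175 → van 5  [load 450/650]
  125 → van 2  [load 625/650]
5 vans opened.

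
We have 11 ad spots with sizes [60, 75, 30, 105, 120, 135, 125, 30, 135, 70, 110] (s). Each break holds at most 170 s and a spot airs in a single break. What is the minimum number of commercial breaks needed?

Total = 135 + 135 + 125 + 120 + 110 + 105 + 75 + 70 + 60 + 30 + 30 = 995 s.
Lower bound: ⌈995/170⌉ = 6 commercial breaks.
A packing using 7 commercial breaks:
  break 1: 135 + 30 = 165
  break 2: 135 + 30 = 165
  break 3: 125 = 125
  break 4: 120 = 120
  break 5: 110 + 60 = 170
  break 6: 105 = 105
  break 7: 75 + 70 = 145
No arrangement into 6 commercial breaks stays within capacity, so 7 is optimal.

7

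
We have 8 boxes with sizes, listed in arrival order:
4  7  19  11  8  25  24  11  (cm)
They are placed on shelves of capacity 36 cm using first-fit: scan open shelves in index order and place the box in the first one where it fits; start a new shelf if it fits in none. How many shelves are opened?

4

  4 → shelf 1 (new)  [load 4/36]
  7 → shelf 1  [load 11/36]
  19 → shelf 1  [load 30/36]
  11 → shelf 2 (new)  [load 11/36]
  8 → shelf 2  [load 19/36]
  25 → shelf 3 (new)  [load 25/36]
  24 → shelf 4 (new)  [load 24/36]
  11 → shelf 2  [load 30/36]
4 shelves opened.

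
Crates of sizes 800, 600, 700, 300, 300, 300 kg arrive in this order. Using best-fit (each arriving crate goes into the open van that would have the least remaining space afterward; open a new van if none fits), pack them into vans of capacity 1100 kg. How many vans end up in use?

3

  800 → van 1 (new)  [load 800/1100]
  600 → van 2 (new)  [load 600/1100]
  700 → van 3 (new)  [load 700/1100]
  300 → van 1  [load 1100/1100]
  300 → van 3  [load 1000/1100]
  300 → van 2  [load 900/1100]
3 vans opened.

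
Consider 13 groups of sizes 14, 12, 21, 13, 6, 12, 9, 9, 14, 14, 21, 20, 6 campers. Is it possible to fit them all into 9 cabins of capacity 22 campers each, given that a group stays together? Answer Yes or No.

Yes

A valid assignment using 9 cabins:
  cabin 1: 21 = 21
  cabin 2: 21 = 21
  cabin 3: 20 = 20
  cabin 4: 14 + 6 = 20
  cabin 5: 14 + 6 = 20
  cabin 6: 14 = 14
  cabin 7: 13 + 9 = 22
  cabin 8: 12 + 9 = 21
  cabin 9: 12 = 12
Every load is within 22 campers, so 9 cabins suffice.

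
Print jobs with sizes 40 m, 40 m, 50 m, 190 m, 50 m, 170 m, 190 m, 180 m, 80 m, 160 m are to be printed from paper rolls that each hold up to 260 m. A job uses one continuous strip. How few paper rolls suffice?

Total = 190 + 190 + 180 + 170 + 160 + 80 + 50 + 50 + 40 + 40 = 1150 m.
Lower bound: ⌈1150/260⌉ = 5 paper rolls.
A packing using 5 paper rolls:
  roll 1: 190 + 50 = 240
  roll 2: 190 + 50 = 240
  roll 3: 180 + 80 = 260
  roll 4: 170 + 40 + 40 = 250
  roll 5: 160 = 160
This matches the lower bound, so 5 is optimal.

5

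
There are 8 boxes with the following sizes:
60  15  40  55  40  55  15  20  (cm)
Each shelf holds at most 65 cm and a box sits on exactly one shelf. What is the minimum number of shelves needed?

Total = 60 + 55 + 55 + 40 + 40 + 20 + 15 + 15 = 300 cm.
Lower bound: ⌈300/65⌉ = 5 shelves.
A packing using 6 shelves:
  shelf 1: 60 = 60
  shelf 2: 55 = 55
  shelf 3: 55 = 55
  shelf 4: 40 + 20 = 60
  shelf 5: 40 + 15 = 55
  shelf 6: 15 = 15
No arrangement into 5 shelves stays within capacity, so 6 is optimal.

6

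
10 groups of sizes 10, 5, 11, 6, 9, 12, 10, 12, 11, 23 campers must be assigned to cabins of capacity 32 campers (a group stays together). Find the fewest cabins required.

Total = 23 + 12 + 12 + 11 + 11 + 10 + 10 + 9 + 6 + 5 = 109 campers.
Lower bound: ⌈109/32⌉ = 4 cabins.
A packing using 4 cabins:
  cabin 1: 23 + 9 = 32
  cabin 2: 12 + 12 + 6 = 30
  cabin 3: 11 + 11 + 10 = 32
  cabin 4: 10 + 5 = 15
This matches the lower bound, so 4 is optimal.

4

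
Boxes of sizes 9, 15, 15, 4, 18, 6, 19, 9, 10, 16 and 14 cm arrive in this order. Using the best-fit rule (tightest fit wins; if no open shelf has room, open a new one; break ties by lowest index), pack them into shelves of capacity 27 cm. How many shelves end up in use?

6

  9 → shelf 1 (new)  [load 9/27]
  15 → shelf 1  [load 24/27]
  15 → shelf 2 (new)  [load 15/27]
  4 → shelf 2  [load 19/27]
  18 → shelf 3 (new)  [load 18/27]
  6 → shelf 2  [load 25/27]
  19 → shelf 4 (new)  [load 19/27]
  9 → shelf 3  [load 27/27]
  10 → shelf 5 (new)  [load 10/27]
  16 → shelf 5  [load 26/27]
  14 → shelf 6 (new)  [load 14/27]
6 shelves opened.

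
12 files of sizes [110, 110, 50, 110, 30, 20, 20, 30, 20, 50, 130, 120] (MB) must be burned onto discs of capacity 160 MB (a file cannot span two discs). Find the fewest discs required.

Total = 130 + 120 + 110 + 110 + 110 + 50 + 50 + 30 + 30 + 20 + 20 + 20 = 800 MB.
Lower bound: ⌈800/160⌉ = 5 discs.
A packing using 5 discs:
  disc 1: 130 + 30 = 160
  disc 2: 120 + 20 + 20 = 160
  disc 3: 110 + 50 = 160
  disc 4: 110 + 50 = 160
  disc 5: 110 + 30 + 20 = 160
This matches the lower bound, so 5 is optimal.

5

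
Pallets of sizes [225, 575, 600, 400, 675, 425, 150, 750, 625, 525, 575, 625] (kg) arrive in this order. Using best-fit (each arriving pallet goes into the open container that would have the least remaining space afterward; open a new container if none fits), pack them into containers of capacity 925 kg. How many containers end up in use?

  225 → container 1 (new)  [load 225/925]
  575 → container 1  [load 800/925]
  600 → container 2 (new)  [load 600/925]
  400 → container 3 (new)  [load 400/925]
  675 → container 4 (new)  [load 675/925]
  425 → container 3  [load 825/925]
  150 → container 4  [load 825/925]
  750 → container 5 (new)  [load 750/925]
  625 → container 6 (new)  [load 625/925]
  525 → container 7 (new)  [load 525/925]
  575 → container 8 (new)  [load 575/925]
  625 → container 9 (new)  [load 625/925]
9 containers opened.

9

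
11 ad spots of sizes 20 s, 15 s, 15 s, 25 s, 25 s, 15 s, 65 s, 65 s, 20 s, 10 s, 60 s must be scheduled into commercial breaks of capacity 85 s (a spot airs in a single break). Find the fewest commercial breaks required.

4

Total = 65 + 65 + 60 + 25 + 25 + 20 + 20 + 15 + 15 + 15 + 10 = 335 s.
Lower bound: ⌈335/85⌉ = 4 commercial breaks.
A packing using 4 commercial breaks:
  break 1: 65 + 20 = 85
  break 2: 65 + 20 = 85
  break 3: 60 + 25 = 85
  break 4: 25 + 15 + 15 + 15 + 10 = 80
This matches the lower bound, so 4 is optimal.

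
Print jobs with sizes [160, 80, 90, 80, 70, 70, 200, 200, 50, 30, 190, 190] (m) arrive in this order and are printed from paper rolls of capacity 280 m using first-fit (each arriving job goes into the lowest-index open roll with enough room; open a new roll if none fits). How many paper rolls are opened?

6

  160 → roll 1 (new)  [load 160/280]
  80 → roll 1  [load 240/280]
  90 → roll 2 (new)  [load 90/280]
  80 → roll 2  [load 170/280]
  70 → roll 2  [load 240/280]
  70 → roll 3 (new)  [load 70/280]
  200 → roll 3  [load 270/280]
  200 → roll 4 (new)  [load 200/280]
  50 → roll 4  [load 250/280]
  30 → roll 1  [load 270/280]
  190 → roll 5 (new)  [load 190/280]
  190 → roll 6 (new)  [load 190/280]
6 paper rolls opened.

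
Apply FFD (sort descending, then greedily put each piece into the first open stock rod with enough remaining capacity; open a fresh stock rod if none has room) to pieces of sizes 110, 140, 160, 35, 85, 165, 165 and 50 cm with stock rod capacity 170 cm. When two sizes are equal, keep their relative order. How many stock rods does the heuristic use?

6

Sorted descending: 165, 165, 160, 140, 110, 85, 50, 35.
  165 → stock rod 1 (new)  [load 165/170]
  165 → stock rod 2 (new)  [load 165/170]
  160 → stock rod 3 (new)  [load 160/170]
  140 → stock rod 4 (new)  [load 140/170]
  110 → stock rod 5 (new)  [load 110/170]
  85 → stock rod 6 (new)  [load 85/170]
  50 → stock rod 5  [load 160/170]
  35 → stock rod 6  [load 120/170]
6 stock rods opened.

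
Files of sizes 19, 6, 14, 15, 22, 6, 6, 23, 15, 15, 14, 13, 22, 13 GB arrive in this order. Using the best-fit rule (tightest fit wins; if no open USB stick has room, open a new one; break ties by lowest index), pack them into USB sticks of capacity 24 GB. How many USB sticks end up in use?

  19 → USB stick 1 (new)  [load 19/24]
  6 → USB stick 2 (new)  [load 6/24]
  14 → USB stick 2  [load 20/24]
  15 → USB stick 3 (new)  [load 15/24]
  22 → USB stick 4 (new)  [load 22/24]
  6 → USB stick 3  [load 21/24]
  6 → USB stick 5 (new)  [load 6/24]
  23 → USB stick 6 (new)  [load 23/24]
  15 → USB stick 5  [load 21/24]
  15 → USB stick 7 (new)  [load 15/24]
  14 → USB stick 8 (new)  [load 14/24]
  13 → USB stick 9 (new)  [load 13/24]
  22 → USB stick 10 (new)  [load 22/24]
  13 → USB stick 11 (new)  [load 13/24]
11 USB sticks opened.

11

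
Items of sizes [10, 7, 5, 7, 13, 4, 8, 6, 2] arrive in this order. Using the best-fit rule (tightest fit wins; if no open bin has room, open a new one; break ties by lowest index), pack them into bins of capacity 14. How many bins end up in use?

5

  10 → bin 1 (new)  [load 10/14]
  7 → bin 2 (new)  [load 7/14]
  5 → bin 2  [load 12/14]
  7 → bin 3 (new)  [load 7/14]
  13 → bin 4 (new)  [load 13/14]
  4 → bin 1  [load 14/14]
  8 → bin 5 (new)  [load 8/14]
  6 → bin 5  [load 14/14]
  2 → bin 2  [load 14/14]
5 bins opened.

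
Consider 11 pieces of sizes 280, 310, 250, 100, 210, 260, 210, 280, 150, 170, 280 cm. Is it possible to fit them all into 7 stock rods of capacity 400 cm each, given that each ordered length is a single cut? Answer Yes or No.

Total = 2500 cm; ⌈2500/400⌉ = 7.
8 pieces each exceed half the capacity and cannot share a stock rod, forcing at least 8 stock rods.
At least 8 stock rods are required, but only 7 are allowed.

No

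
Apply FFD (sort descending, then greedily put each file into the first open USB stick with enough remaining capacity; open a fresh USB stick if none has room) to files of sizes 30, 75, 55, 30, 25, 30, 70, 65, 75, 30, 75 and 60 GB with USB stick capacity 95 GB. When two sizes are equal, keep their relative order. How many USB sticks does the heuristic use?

Sorted descending: 75, 75, 75, 70, 65, 60, 55, 30, 30, 30, 30, 25.
  75 → USB stick 1 (new)  [load 75/95]
  75 → USB stick 2 (new)  [load 75/95]
  75 → USB stick 3 (new)  [load 75/95]
  70 → USB stick 4 (new)  [load 70/95]
  65 → USB stick 5 (new)  [load 65/95]
  60 → USB stick 6 (new)  [load 60/95]
  55 → USB stick 7 (new)  [load 55/95]
  30 → USB stick 5  [load 95/95]
  30 → USB stick 6  [load 90/95]
  30 → USB stick 7  [load 85/95]
  30 → USB stick 8 (new)  [load 30/95]
  25 → USB stick 4  [load 95/95]
8 USB sticks opened.

8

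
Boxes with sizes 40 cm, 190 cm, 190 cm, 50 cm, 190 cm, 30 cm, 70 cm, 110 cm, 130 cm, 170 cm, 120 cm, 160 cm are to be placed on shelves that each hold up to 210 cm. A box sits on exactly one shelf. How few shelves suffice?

8

Total = 190 + 190 + 190 + 170 + 160 + 130 + 120 + 110 + 70 + 50 + 40 + 30 = 1450 cm.
Lower bound: ⌈1450/210⌉ = 7 shelves.
Also, 8 boxes each exceed 105 cm, and no two of those can share a shelf, so at least 8 shelves are needed.
A packing using 8 shelves:
  shelf 1: 190 = 190
  shelf 2: 190 = 190
  shelf 3: 190 = 190
  shelf 4: 170 + 40 = 210
  shelf 5: 160 + 50 = 210
  shelf 6: 130 + 70 = 200
  shelf 7: 120 + 30 = 150
  shelf 8: 110 = 110
This matches the lower bound, so 8 is optimal.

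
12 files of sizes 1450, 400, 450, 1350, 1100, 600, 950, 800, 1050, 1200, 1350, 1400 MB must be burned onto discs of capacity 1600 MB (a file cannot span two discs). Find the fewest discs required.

Total = 1450 + 1400 + 1350 + 1350 + 1200 + 1100 + 1050 + 950 + 800 + 600 + 450 + 400 = 12100 MB.
Lower bound: ⌈12100/1600⌉ = 8 discs.
A packing using 9 discs:
  disc 1: 1450 = 1450
  disc 2: 1400 = 1400
  disc 3: 1350 = 1350
  disc 4: 1350 = 1350
  disc 5: 1200 + 400 = 1600
  disc 6: 1100 + 450 = 1550
  disc 7: 1050 = 1050
  disc 8: 950 + 600 = 1550
  disc 9: 800 = 800
No arrangement into 8 discs stays within capacity, so 9 is optimal.

9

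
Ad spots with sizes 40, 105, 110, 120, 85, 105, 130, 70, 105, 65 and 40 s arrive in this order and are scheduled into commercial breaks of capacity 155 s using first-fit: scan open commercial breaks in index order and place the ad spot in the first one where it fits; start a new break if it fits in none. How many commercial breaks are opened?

8

  40 → break 1 (new)  [load 40/155]
  105 → break 1  [load 145/155]
  110 → break 2 (new)  [load 110/155]
  120 → break 3 (new)  [load 120/155]
  85 → break 4 (new)  [load 85/155]
  105 → break 5 (new)  [load 105/155]
  130 → break 6 (new)  [load 130/155]
  70 → break 4  [load 155/155]
  105 → break 7 (new)  [load 105/155]
  65 → break 8 (new)  [load 65/155]
  40 → break 2  [load 150/155]
8 commercial breaks opened.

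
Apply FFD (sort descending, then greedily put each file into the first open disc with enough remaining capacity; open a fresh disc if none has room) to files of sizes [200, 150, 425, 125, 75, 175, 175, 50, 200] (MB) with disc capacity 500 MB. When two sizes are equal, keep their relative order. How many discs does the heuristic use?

4

Sorted descending: 425, 200, 200, 175, 175, 150, 125, 75, 50.
  425 → disc 1 (new)  [load 425/500]
  200 → disc 2 (new)  [load 200/500]
  200 → disc 2  [load 400/500]
  175 → disc 3 (new)  [load 175/500]
  175 → disc 3  [load 350/500]
  150 → disc 3  [load 500/500]
  125 → disc 4 (new)  [load 125/500]
  75 → disc 1  [load 500/500]
  50 → disc 2  [load 450/500]
4 discs opened.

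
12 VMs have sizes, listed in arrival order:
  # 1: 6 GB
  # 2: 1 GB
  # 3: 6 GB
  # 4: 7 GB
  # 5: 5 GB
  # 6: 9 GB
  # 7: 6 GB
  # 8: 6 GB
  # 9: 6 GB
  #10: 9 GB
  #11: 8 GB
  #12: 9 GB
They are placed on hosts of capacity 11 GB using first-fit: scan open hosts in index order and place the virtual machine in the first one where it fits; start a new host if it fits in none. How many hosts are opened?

  6 → host 1 (new)  [load 6/11]
  1 → host 1  [load 7/11]
  6 → host 2 (new)  [load 6/11]
  7 → host 3 (new)  [load 7/11]
  5 → host 2  [load 11/11]
  9 → host 4 (new)  [load 9/11]
  6 → host 5 (new)  [load 6/11]
  6 → host 6 (new)  [load 6/11]
  6 → host 7 (new)  [load 6/11]
  9 → host 8 (new)  [load 9/11]
  8 → host 9 (new)  [load 8/11]
  9 → host 10 (new)  [load 9/11]
10 hosts opened.

10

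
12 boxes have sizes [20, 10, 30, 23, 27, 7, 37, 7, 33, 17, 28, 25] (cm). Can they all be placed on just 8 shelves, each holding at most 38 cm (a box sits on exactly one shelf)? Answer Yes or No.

A valid assignment using 8 shelves:
  shelf 1: 37 = 37
  shelf 2: 33 = 33
  shelf 3: 30 + 7 = 37
  shelf 4: 28 + 10 = 38
  shelf 5: 27 + 7 = 34
  shelf 6: 25 = 25
  shelf 7: 23 = 23
  shelf 8: 20 + 17 = 37
Every load is within 38 cm, so 8 shelves suffice.

Yes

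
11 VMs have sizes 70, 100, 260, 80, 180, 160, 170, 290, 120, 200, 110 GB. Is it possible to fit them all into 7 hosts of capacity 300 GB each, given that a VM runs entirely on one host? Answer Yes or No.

Yes

A valid assignment using 7 hosts:
  host 1: 290 = 290
  host 2: 260 = 260
  host 3: 200 + 100 = 300
  host 4: 180 + 120 = 300
  host 5: 170 + 110 = 280
  host 6: 160 + 80 = 240
  host 7: 70 = 70
Every load is within 300 GB, so 7 hosts suffice.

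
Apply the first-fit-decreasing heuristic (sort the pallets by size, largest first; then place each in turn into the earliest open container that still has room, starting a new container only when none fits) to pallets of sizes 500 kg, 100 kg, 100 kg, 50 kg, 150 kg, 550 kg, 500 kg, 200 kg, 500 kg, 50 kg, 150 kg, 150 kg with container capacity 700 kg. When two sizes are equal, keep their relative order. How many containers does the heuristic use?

Sorted descending: 550, 500, 500, 500, 200, 150, 150, 150, 100, 100, 50, 50.
  550 → container 1 (new)  [load 550/700]
  500 → container 2 (new)  [load 500/700]
  500 → container 3 (new)  [load 500/700]
  500 → container 4 (new)  [load 500/700]
  200 → container 2  [load 700/700]
  150 → container 1  [load 700/700]
  150 → container 3  [load 650/700]
  150 → container 4  [load 650/700]
  100 → container 5 (new)  [load 100/700]
  100 → container 5  [load 200/700]
  50 → container 3  [load 700/700]
  50 → container 4  [load 700/700]
5 containers opened.

5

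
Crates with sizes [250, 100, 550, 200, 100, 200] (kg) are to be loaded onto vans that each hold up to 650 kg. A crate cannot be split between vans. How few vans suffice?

Total = 550 + 250 + 200 + 200 + 100 + 100 = 1400 kg.
Lower bound: ⌈1400/650⌉ = 3 vans.
A packing using 3 vans:
  van 1: 550 + 100 = 650
  van 2: 250 + 200 + 200 = 650
  van 3: 100 = 100
This matches the lower bound, so 3 is optimal.

3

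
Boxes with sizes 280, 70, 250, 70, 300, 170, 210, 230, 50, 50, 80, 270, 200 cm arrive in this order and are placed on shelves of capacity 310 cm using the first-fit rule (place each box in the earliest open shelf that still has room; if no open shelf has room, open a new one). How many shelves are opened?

8

  280 → shelf 1 (new)  [load 280/310]
  70 → shelf 2 (new)  [load 70/310]
  250 → shelf 3 (new)  [load 250/310]
  70 → shelf 2  [load 140/310]
  300 → shelf 4 (new)  [load 300/310]
  170 → shelf 2  [load 310/310]
  210 → shelf 5 (new)  [load 210/310]
  230 → shelf 6 (new)  [load 230/310]
  50 → shelf 3  [load 300/310]
  50 → shelf 5  [load 260/310]
  80 → shelf 6  [load 310/310]
  270 → shelf 7 (new)  [load 270/310]
  200 → shelf 8 (new)  [load 200/310]
8 shelves opened.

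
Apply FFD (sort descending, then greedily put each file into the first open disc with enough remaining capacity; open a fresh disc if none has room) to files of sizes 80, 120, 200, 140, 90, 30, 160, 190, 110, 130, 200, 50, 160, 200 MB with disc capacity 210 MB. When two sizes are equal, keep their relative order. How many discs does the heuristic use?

Sorted descending: 200, 200, 200, 190, 160, 160, 140, 130, 120, 110, 90, 80, 50, 30.
  200 → disc 1 (new)  [load 200/210]
  200 → disc 2 (new)  [load 200/210]
  200 → disc 3 (new)  [load 200/210]
  190 → disc 4 (new)  [load 190/210]
  160 → disc 5 (new)  [load 160/210]
  160 → disc 6 (new)  [load 160/210]
  140 → disc 7 (new)  [load 140/210]
  130 → disc 8 (new)  [load 130/210]
  120 → disc 9 (new)  [load 120/210]
  110 → disc 10 (new)  [load 110/210]
  90 → disc 9  [load 210/210]
  80 → disc 8  [load 210/210]
  50 → disc 5  [load 210/210]
  30 → disc 6  [load 190/210]
10 discs opened.

10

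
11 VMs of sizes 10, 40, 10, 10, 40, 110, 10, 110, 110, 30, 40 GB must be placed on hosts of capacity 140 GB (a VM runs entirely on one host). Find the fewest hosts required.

Total = 110 + 110 + 110 + 40 + 40 + 40 + 30 + 10 + 10 + 10 + 10 = 520 GB.
Lower bound: ⌈520/140⌉ = 4 hosts.
A packing using 4 hosts:
  host 1: 110 + 30 = 140
  host 2: 110 + 10 + 10 + 10 = 140
  host 3: 110 + 10 = 120
  host 4: 40 + 40 + 40 = 120
This matches the lower bound, so 4 is optimal.

4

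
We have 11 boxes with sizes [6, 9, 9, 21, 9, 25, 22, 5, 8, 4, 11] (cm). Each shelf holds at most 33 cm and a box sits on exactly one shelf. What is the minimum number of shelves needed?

Total = 25 + 22 + 21 + 11 + 9 + 9 + 9 + 8 + 6 + 5 + 4 = 129 cm.
Lower bound: ⌈129/33⌉ = 4 shelves.
A packing using 4 shelves:
  shelf 1: 25 + 8 = 33
  shelf 2: 22 + 11 = 33
  shelf 3: 21 + 9 = 30
  shelf 4: 9 + 9 + 6 + 5 + 4 = 33
This matches the lower bound, so 4 is optimal.

4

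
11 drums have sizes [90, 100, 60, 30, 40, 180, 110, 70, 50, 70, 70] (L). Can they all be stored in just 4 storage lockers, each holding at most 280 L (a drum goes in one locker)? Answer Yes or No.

Yes

A valid assignment using 4 storage lockers:
  locker 1: 180 + 100 = 280
  locker 2: 110 + 90 + 70 = 270
  locker 3: 70 + 70 + 60 + 50 + 30 = 280
  locker 4: 40 = 40
Every load is within 280 L, so 4 storage lockers suffice.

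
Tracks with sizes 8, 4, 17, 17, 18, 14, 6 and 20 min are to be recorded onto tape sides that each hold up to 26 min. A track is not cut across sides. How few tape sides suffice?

5

Total = 20 + 18 + 17 + 17 + 14 + 8 + 6 + 4 = 104 min.
Lower bound: ⌈104/26⌉ = 4 tape sides.
Also, 5 tracks each exceed 13 min, and no two of those can share a side, so at least 5 tape sides are needed.
A packing using 5 tape sides:
  side 1: 20 + 6 = 26
  side 2: 18 + 8 = 26
  side 3: 17 + 4 = 21
  side 4: 17 = 17
  side 5: 14 = 14
This matches the lower bound, so 5 is optimal.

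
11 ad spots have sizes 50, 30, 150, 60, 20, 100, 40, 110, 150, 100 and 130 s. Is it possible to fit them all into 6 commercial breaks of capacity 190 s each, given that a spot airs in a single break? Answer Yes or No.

Yes

A valid assignment using 6 commercial breaks:
  break 1: 150 + 40 = 190
  break 2: 150 + 30 = 180
  break 3: 130 + 60 = 190
  break 4: 110 + 50 + 20 = 180
  break 5: 100 = 100
  break 6: 100 = 100
Every load is within 190 s, so 6 commercial breaks suffice.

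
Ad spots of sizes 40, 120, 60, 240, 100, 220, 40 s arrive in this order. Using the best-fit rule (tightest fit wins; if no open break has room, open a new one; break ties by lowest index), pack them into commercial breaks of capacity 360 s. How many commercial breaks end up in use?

  40 → break 1 (new)  [load 40/360]
  120 → break 1  [load 160/360]
  60 → break 1  [load 220/360]
  240 → break 2 (new)  [load 240/360]
  100 → break 2  [load 340/360]
  220 → break 3 (new)  [load 220/360]
  40 → break 1  [load 260/360]
3 commercial breaks opened.

3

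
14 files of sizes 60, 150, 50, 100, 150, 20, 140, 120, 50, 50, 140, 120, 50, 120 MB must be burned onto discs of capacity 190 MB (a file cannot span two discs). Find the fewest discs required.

8

Total = 150 + 150 + 140 + 140 + 120 + 120 + 120 + 100 + 60 + 50 + 50 + 50 + 50 + 20 = 1320 MB.
Lower bound: ⌈1320/190⌉ = 7 discs.
Also, 8 files each exceed 95 MB, and no two of those can share a disc, so at least 8 discs are needed.
A packing using 8 discs:
  disc 1: 150 + 20 = 170
  disc 2: 150 = 150
  disc 3: 140 + 50 = 190
  disc 4: 140 + 50 = 190
  disc 5: 120 + 60 = 180
  disc 6: 120 + 50 = 170
  disc 7: 120 + 50 = 170
  disc 8: 100 = 100
This matches the lower bound, so 8 is optimal.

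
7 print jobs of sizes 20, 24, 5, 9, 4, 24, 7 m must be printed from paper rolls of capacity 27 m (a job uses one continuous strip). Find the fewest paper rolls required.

Total = 24 + 24 + 20 + 9 + 7 + 5 + 4 = 93 m.
Lower bound: ⌈93/27⌉ = 4 paper rolls.
A packing using 4 paper rolls:
  roll 1: 24 = 24
  roll 2: 24 = 24
  roll 3: 20 + 7 = 27
  roll 4: 9 + 5 + 4 = 18
This matches the lower bound, so 4 is optimal.

4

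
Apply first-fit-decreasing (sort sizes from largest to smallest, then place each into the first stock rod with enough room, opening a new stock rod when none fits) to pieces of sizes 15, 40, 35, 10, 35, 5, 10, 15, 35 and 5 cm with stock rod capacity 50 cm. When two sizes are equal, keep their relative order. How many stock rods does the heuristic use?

Sorted descending: 40, 35, 35, 35, 15, 15, 10, 10, 5, 5.
  40 → stock rod 1 (new)  [load 40/50]
  35 → stock rod 2 (new)  [load 35/50]
  35 → stock rod 3 (new)  [load 35/50]
  35 → stock rod 4 (new)  [load 35/50]
  15 → stock rod 2  [load 50/50]
  15 → stock rod 3  [load 50/50]
  10 → stock rod 1  [load 50/50]
  10 → stock rod 4  [load 45/50]
  5 → stock rod 4  [load 50/50]
  5 → stock rod 5 (new)  [load 5/50]
5 stock rods opened.

5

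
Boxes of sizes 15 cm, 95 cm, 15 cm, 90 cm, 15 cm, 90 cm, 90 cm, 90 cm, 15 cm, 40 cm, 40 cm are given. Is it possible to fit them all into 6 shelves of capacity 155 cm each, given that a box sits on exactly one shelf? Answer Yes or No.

Yes

A valid assignment using 5 shelves:
  shelf 1: 95 + 40 + 15 = 150
  shelf 2: 90 + 40 + 15 = 145
  shelf 3: 90 + 15 + 15 = 120
  shelf 4: 90 = 90
  shelf 5: 90 = 90
That uses only 5 ≤ 6, so 6 shelves are enough.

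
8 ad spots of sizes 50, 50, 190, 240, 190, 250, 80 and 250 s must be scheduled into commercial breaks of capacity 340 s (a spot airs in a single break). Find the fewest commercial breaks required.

Total = 250 + 250 + 240 + 190 + 190 + 80 + 50 + 50 = 1300 s.
Lower bound: ⌈1300/340⌉ = 4 commercial breaks.
Also, 5 ad spots each exceed 170 s, and no two of those can share a break, so at least 5 commercial breaks are needed.
A packing using 5 commercial breaks:
  break 1: 250 + 80 = 330
  break 2: 250 + 50 = 300
  break 3: 240 + 50 = 290
  break 4: 190 = 190
  break 5: 190 = 190
This matches the lower bound, so 5 is optimal.

5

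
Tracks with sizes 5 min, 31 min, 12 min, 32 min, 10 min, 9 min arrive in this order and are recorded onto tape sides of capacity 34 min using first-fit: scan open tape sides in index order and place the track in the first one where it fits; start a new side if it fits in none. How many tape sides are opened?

  5 → side 1 (new)  [load 5/34]
  31 → side 2 (new)  [load 31/34]
  12 → side 1  [load 17/34]
  32 → side 3 (new)  [load 32/34]
  10 → side 1  [load 27/34]
  9 → side 4 (new)  [load 9/34]
4 tape sides opened.

4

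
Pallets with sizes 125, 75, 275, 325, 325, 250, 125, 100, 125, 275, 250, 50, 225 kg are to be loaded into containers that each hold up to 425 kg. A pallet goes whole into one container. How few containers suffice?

7

Total = 325 + 325 + 275 + 275 + 250 + 250 + 225 + 125 + 125 + 125 + 100 + 75 + 50 = 2525 kg.
Lower bound: ⌈2525/425⌉ = 6 containers.
Also, 7 pallets each exceed 425/2 kg, and no two of those can share a container, so at least 7 containers are needed.
A packing using 7 containers:
  container 1: 325 + 100 = 425
  container 2: 325 + 75 = 400
  container 3: 275 + 125 = 400
  container 4: 275 + 125 = 400
  container 5: 250 + 125 + 50 = 425
  container 6: 250 = 250
  container 7: 225 = 225
This matches the lower bound, so 7 is optimal.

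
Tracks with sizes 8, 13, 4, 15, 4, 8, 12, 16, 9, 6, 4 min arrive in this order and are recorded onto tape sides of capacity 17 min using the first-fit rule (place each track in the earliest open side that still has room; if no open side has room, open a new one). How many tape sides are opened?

7

  8 → side 1 (new)  [load 8/17]
  13 → side 2 (new)  [load 13/17]
  4 → side 1  [load 12/17]
  15 → side 3 (new)  [load 15/17]
  4 → side 1  [load 16/17]
  8 → side 4 (new)  [load 8/17]
  12 → side 5 (new)  [load 12/17]
  16 → side 6 (new)  [load 16/17]
  9 → side 4  [load 17/17]
  6 → side 7 (new)  [load 6/17]
  4 → side 2  [load 17/17]
7 tape sides opened.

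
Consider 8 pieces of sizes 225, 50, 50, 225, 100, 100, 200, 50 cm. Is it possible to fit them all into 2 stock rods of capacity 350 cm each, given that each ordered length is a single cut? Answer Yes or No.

No

Total = 1000 cm; ⌈1000/350⌉ = 3.
At least 3 stock rods are required, but only 2 are allowed.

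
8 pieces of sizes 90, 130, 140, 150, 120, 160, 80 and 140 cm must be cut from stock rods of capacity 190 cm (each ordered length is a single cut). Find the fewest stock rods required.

7

Total = 160 + 150 + 140 + 140 + 130 + 120 + 90 + 80 = 1010 cm.
Lower bound: ⌈1010/190⌉ = 6 stock rods.
A packing using 7 stock rods:
  stock rod 1: 160 = 160
  stock rod 2: 150 = 150
  stock rod 3: 140 = 140
  stock rod 4: 140 = 140
  stock rod 5: 130 = 130
  stock rod 6: 120 = 120
  stock rod 7: 90 + 80 = 170
No arrangement into 6 stock rods stays within capacity, so 7 is optimal.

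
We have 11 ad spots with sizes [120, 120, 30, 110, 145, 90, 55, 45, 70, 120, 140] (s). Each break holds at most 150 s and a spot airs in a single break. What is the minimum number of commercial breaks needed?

8

Total = 145 + 140 + 120 + 120 + 120 + 110 + 90 + 70 + 55 + 45 + 30 = 1045 s.
Lower bound: ⌈1045/150⌉ = 7 commercial breaks.
A packing using 8 commercial breaks:
  break 1: 145 = 145
  break 2: 140 = 140
  break 3: 120 + 30 = 150
  break 4: 120 = 120
  break 5: 120 = 120
  break 6: 110 = 110
  break 7: 90 + 55 = 145
  break 8: 70 + 45 = 115
No arrangement into 7 commercial breaks stays within capacity, so 8 is optimal.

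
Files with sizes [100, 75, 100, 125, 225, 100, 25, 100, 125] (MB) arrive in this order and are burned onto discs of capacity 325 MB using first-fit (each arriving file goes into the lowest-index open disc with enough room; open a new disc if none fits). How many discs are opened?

  100 → disc 1 (new)  [load 100/325]
  75 → disc 1  [load 175/325]
  100 → disc 1  [load 275/325]
  125 → disc 2 (new)  [load 125/325]
  225 → disc 3 (new)  [load 225/325]
  100 → disc 2  [load 225/325]
  25 → disc 1  [load 300/325]
  100 → disc 2  [load 325/325]
  125 → disc 4 (new)  [load 125/325]
4 discs opened.

4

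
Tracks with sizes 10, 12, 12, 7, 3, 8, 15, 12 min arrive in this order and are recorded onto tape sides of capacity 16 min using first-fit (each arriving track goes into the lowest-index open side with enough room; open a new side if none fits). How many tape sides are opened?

  10 → side 1 (new)  [load 10/16]
  12 → side 2 (new)  [load 12/16]
  12 → side 3 (new)  [load 12/16]
  7 → side 4 (new)  [load 7/16]
  3 → side 1  [load 13/16]
  8 → side 4  [load 15/16]
  15 → side 5 (new)  [load 15/16]
  12 → side 6 (new)  [load 12/16]
6 tape sides opened.

6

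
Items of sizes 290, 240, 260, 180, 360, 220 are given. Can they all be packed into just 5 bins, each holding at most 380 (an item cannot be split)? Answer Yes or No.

Total = 1550; ⌈1550/380⌉ = 5.
The bound of 5 does not rule out 5, but exhaustive search shows no assignment into 5 bins of capacity 380 exists — the minimum is 6.

No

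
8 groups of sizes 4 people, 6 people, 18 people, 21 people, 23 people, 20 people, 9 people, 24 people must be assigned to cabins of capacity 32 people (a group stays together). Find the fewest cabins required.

Total = 24 + 23 + 21 + 20 + 18 + 9 + 6 + 4 = 125 people.
Lower bound: ⌈125/32⌉ = 4 cabins.
Also, 5 groups each exceed 16 people, and no two of those can share a cabin, so at least 5 cabins are needed.
A packing using 5 cabins:
  cabin 1: 24 + 6 = 30
  cabin 2: 23 + 9 = 32
  cabin 3: 21 + 4 = 25
  cabin 4: 20 = 20
  cabin 5: 18 = 18
This matches the lower bound, so 5 is optimal.

5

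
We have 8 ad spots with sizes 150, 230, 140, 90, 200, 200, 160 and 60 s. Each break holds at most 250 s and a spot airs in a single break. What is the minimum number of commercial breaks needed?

Total = 230 + 200 + 200 + 160 + 150 + 140 + 90 + 60 = 1230 s.
Lower bound: ⌈1230/250⌉ = 5 commercial breaks.
Also, 6 ad spots each exceed 125 s, and no two of those can share a break, so at least 6 commercial breaks are needed.
A packing using 6 commercial breaks:
  break 1: 230 = 230
  break 2: 200 = 200
  break 3: 200 = 200
  break 4: 160 + 90 = 250
  break 5: 150 + 60 = 210
  break 6: 140 = 140
This matches the lower bound, so 6 is optimal.

6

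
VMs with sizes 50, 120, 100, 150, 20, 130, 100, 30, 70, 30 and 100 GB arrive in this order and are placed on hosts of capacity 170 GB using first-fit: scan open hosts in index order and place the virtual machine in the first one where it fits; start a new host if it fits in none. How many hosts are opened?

  50 → host 1 (new)  [load 50/170]
  120 → host 1  [load 170/170]
  100 → host 2 (new)  [load 100/170]
  150 → host 3 (new)  [load 150/170]
  20 → host 2  [load 120/170]
  130 → host 4 (new)  [load 130/170]
  100 → host 5 (new)  [load 100/170]
  30 → host 2  [load 150/170]
  70 → host 5  [load 170/170]
  30 → host 4  [load 160/170]
  100 → host 6 (new)  [load 100/170]
6 hosts opened.

6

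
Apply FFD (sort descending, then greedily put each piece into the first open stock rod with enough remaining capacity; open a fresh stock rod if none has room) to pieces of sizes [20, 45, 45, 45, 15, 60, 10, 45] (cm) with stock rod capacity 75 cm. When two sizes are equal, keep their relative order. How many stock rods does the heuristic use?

Sorted descending: 60, 45, 45, 45, 45, 20, 15, 10.
  60 → stock rod 1 (new)  [load 60/75]
  45 → stock rod 2 (new)  [load 45/75]
  45 → stock rod 3 (new)  [load 45/75]
  45 → stock rod 4 (new)  [load 45/75]
  45 → stock rod 5 (new)  [load 45/75]
  20 → stock rod 2  [load 65/75]
  15 → stock rod 1  [load 75/75]
  10 → stock rod 2  [load 75/75]
5 stock rods opened.

5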